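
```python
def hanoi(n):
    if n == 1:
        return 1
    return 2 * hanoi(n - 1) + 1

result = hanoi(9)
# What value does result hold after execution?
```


hanoi(9)
= 2 * hanoi(8) + 1
= 2 * (2 * hanoi(7) + 1) + 1
= 2 * (2 * (2 * hanoi(6) + 1) + 1) + 1
= 2 * (2 * (2 * (2 * hanoi(5) + 1) + 1) + 1) + 1
= 2 * (2 * (2 * (2 * (2 * hanoi(4) + 1) + 1) + 1) + 1) + 1
= 2 * (2 * (2 * (2 * (2 * (2 * hanoi(3) + 1) + 1) + 1) + 1) + 1) + 1
= 2 * (2 * (2 * (2 * (2 * (2 * (2 * hanoi(2) + 1) + 1) + 1) + 1) + 1) + 1) + 1
= 2 * (2 * (2 * (2 * (2 * (2 * (2 * (2 * hanoi(1) + 1) + 1) + 1) + 1) + 1) + 1) + 1) + 1
Now compute bottom-up:
hanoi(1) = 1
hanoi(2) = 2 * 1 + 1 = 3
hanoi(3) = 2 * 3 + 1 = 7
hanoi(4) = 2 * 7 + 1 = 15
hanoi(5) = 2 * 15 + 1 = 31
hanoi(6) = 2 * 31 + 1 = 63
hanoi(7) = 2 * 63 + 1 = 127
hanoi(8) = 2 * 127 + 1 = 255
hanoi(9) = 2 * 255 + 1 = 511
= 511


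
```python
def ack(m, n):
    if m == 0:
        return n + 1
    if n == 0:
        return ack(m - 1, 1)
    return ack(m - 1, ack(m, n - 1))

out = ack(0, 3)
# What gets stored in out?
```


ack(0, 3)
m == 0: return 3 + 1 = 4
= 4


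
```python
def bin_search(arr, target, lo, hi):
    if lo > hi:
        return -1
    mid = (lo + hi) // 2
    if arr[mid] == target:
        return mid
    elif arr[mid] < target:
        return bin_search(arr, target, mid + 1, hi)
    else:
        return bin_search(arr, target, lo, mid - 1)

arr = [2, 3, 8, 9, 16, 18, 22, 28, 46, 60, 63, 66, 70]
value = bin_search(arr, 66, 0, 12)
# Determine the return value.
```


bin_search(arr, 66, 0, 12)
lo=0, hi=12, mid=6, arr[mid]=22
22 < 66, search right half
lo=7, hi=12, mid=9, arr[mid]=60
60 < 66, search right half
lo=10, hi=12, mid=11, arr[mid]=66
arr[11] == 66, found at index 11
= 11


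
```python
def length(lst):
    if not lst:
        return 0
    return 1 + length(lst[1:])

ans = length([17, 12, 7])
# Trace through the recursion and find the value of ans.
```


length([17, 12, 7])
= 1 + length([12, 7])
= 1 + 1 + length([7])
= 1 + 1 + 1 + length([])
= 1 + 1 + 1 + 0
= 3


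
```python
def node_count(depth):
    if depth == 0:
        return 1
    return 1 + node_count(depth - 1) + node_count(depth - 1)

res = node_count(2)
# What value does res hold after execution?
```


node_count(2)
= 1 + node_count(1) + node_count(1)
= 1 + 2 * node_count(1)
node_count(k) = 2^(k+1) - 1
node_count(0) = 1
node_count(1) = 3
node_count(2) = 7
node_count(2) = 2^3 - 1 = 7


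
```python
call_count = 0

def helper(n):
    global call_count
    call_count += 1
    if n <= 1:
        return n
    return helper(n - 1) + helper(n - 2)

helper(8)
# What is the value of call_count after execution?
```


helper(8) calls helper(7) and helper(6); each non-base call branches into two more.
Let C(k) = total number of calls made by helper(k), including the call to helper(k) itself.
Base cases: C(0) = 1, C(1) = 1
Recurrence: C(k) = 1 + C(k-1) + C(k-2)
  C(2) = 1 + C(1) + C(0) = 1 + 1 + 1 = 3
  C(3) = 1 + C(2) + C(1) = 1 + 3 + 1 = 5
  C(4) = 1 + C(3) + C(2) = 1 + 5 + 3 = 9
  C(5) = 1 + C(4) + C(3) = 1 + 9 + 5 = 15
  C(6) = 1 + C(5) + C(4) = 1 + 15 + 9 = 25
  C(7) = 1 + C(6) + C(5) = 1 + 25 + 15 = 41
  C(8) = 1 + C(7) + C(6) = 1 + 41 + 25 = 67
Total calls = C(8) = 67


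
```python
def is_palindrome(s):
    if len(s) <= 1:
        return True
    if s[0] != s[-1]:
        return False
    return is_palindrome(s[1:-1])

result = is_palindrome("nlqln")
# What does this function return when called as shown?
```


is_palindrome("nlqln")
"nlqln": s[0]='n' == s[-1]='n' -> is_palindrome("lql")
"lql": s[0]='l' == s[-1]='l' -> is_palindrome("q")
"q": len <= 1 -> True
= True


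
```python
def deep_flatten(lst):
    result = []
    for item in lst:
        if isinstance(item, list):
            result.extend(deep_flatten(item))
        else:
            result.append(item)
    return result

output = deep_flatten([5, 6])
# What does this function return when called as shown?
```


deep_flatten([5, 6])
Processing each element:
  5 is not a list -> append 5
  6 is not a list -> append 6
= [5, 6]


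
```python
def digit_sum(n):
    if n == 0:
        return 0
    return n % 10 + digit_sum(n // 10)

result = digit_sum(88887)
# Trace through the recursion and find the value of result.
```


digit_sum(88887)
= 7 + digit_sum(8888)
= 7 + 8 + digit_sum(888)
= 7 + 8 + 8 + digit_sum(88)
= 7 + 8 + 8 + 8 + digit_sum(8)
= 7 + 8 + 8 + 8 + 8 + digit_sum(0)
= 7 + 8 + 8 + 8 + 8 + 0
= 39


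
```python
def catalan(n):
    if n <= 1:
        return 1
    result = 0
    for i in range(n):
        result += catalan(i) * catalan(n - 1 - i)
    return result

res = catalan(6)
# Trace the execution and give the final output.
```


catalan(6)
= sum of catalan(i) * catalan(6-1-i) for i in 0..5
First compute sub-values bottom-up:
  catalan(0) = 1, catalan(1) = 1
  catalan(2) = 1*1 + 1*1 = 2
  catalan(3) = 1*2 + 1*1 + 2*1 = 5
  catalan(4) = 1*5 + 1*2 + 2*1 + 5*1 = 14
  catalan(5) = 1*14 + 1*5 + 2*2 + 5*1 + 14*1 = 42
Now catalan(6):
  catalan(0)*catalan(5) = 1*42 = 42
  catalan(1)*catalan(4) = 1*14 = 14
  catalan(2)*catalan(3) = 2*5 = 10
  catalan(3)*catalan(2) = 5*2 = 10
  catalan(4)*catalan(1) = 14*1 = 14
  catalan(5)*catalan(0) = 42*1 = 42
= 42 + 14 + 10 + 10 + 14 + 42
= 132


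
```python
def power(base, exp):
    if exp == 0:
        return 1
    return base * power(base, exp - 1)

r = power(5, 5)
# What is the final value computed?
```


power(5, 5)
= 5 * power(5, 4)
= 5 * 5 * power(5, 3)
= 5 * 5 * 5 * power(5, 2)
= 5 * 5 * 5 * 5 * power(5, 1)
= 5 * 5 * 5 * 5 * 5 * power(5, 0)
= 5 * 5 * 5 * 5 * 5 * 1
= 3125


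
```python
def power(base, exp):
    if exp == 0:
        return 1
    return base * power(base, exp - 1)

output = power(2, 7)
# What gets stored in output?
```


power(2, 7)
= 2 * power(2, 6)
= 2 * 2 * power(2, 5)
= 2 * 2 * 2 * power(2, 4)
= 2 * 2 * 2 * 2 * power(2, 3)
= 2 * 2 * 2 * 2 * 2 * power(2, 2)
= 2 * 2 * 2 * 2 * 2 * 2 * power(2, 1)
= 2 * 2 * 2 * 2 * 2 * 2 * 2 * power(2, 0)
= 2 * 2 * 2 * 2 * 2 * 2 * 2 * 1
= 128


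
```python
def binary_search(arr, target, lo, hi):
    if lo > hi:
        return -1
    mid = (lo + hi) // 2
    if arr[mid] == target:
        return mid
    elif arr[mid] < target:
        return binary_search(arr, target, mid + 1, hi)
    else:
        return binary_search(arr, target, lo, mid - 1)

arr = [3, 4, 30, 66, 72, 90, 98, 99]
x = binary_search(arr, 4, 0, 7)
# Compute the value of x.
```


binary_search(arr, 4, 0, 7)
lo=0, hi=7, mid=3, arr[mid]=66
66 > 4, search left half
lo=0, hi=2, mid=1, arr[mid]=4
arr[1] == 4, found at index 1
= 1


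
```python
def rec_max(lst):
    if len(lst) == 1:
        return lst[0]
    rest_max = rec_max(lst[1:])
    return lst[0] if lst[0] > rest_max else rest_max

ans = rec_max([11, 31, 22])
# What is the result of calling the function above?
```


rec_max([11, 31, 22])
= compare 11 with rec_max([31, 22])
= compare 31 with rec_max([22])
Base: rec_max([22]) = 22
compare 31 with 22: max = 31
compare 11 with 31: max = 31
= 31


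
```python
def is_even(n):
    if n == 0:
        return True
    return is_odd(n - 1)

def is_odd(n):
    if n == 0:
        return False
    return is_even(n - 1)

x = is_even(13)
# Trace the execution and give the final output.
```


is_even(13)
= is_odd(12)
= is_even(11)
= is_odd(10)
= is_even(9)
= is_odd(8)
= is_even(7)
= is_odd(6)
= is_even(5)
= is_odd(4)
= is_even(3)
= is_odd(2)
= is_even(1)
= is_odd(0)
n == 0: return False
= False


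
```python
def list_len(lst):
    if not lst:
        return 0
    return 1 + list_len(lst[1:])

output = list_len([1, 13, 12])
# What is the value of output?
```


list_len([1, 13, 12])
= 1 + list_len([13, 12])
= 1 + 1 + list_len([12])
= 1 + 1 + 1 + list_len([])
= 1 + 1 + 1 + 0
= 3


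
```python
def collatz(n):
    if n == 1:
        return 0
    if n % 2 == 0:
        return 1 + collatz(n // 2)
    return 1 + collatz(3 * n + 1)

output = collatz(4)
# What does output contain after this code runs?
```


collatz(4)
4 is even -> collatz(2)
2 is even -> collatz(1)
Reached 1 after 2 steps
= 2


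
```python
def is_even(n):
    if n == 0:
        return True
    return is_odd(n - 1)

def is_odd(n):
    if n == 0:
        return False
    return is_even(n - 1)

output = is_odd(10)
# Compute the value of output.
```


is_odd(10)
= is_even(9)
= is_odd(8)
= is_even(7)
= is_odd(6)
= is_even(5)
= is_odd(4)
= is_even(3)
= is_odd(2)
= is_even(1)
= is_odd(0)
n == 0: return False
= False


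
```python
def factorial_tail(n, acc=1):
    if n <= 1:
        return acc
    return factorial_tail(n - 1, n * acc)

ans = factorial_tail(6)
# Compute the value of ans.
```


factorial_tail(6, 1)
= factorial_tail(5, 6 * 1) = factorial_tail(5, 6)
= factorial_tail(4, 5 * 6) = factorial_tail(4, 30)
= factorial_tail(3, 4 * 30) = factorial_tail(3, 120)
= factorial_tail(2, 3 * 120) = factorial_tail(2, 360)
= factorial_tail(1, 2 * 360) = factorial_tail(1, 720)
n <= 1, return acc = 720


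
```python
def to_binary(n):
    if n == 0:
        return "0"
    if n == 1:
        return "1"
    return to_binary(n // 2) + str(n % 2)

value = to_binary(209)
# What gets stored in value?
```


to_binary(209)
= to_binary(104) + "1"
= to_binary(52) + "0" + "1"
= to_binary(26) + "0" + "0" + "1"
= to_binary(13) + "0" + "0" + "0" + "1"
= to_binary(6) + "1" + "0" + "0" + "0" + "1"
= to_binary(3) + "0" + "1" + "0" + "0" + "0" + "1"
= to_binary(1) + "1" + "0" + "1" + "0" + "0" + "0" + "1"
= "1" + "1" + "0" + "1" + "0" + "0" + "0" + "1"
= "11010001"


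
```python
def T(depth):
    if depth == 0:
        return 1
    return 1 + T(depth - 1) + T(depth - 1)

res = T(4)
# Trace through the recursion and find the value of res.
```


T(4)
= 1 + T(3) + T(3)
= 1 + 2 * T(3)
T(k) = 2^(k+1) - 1
T(0) = 1
T(1) = 3
T(2) = 7
T(3) = 15
T(4) = 31
T(4) = 2^5 - 1 = 31


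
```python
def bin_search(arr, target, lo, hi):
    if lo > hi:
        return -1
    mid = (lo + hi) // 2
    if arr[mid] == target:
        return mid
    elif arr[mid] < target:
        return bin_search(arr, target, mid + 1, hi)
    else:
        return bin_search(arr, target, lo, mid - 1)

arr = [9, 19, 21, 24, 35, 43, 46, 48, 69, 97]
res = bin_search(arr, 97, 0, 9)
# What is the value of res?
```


bin_search(arr, 97, 0, 9)
lo=0, hi=9, mid=4, arr[mid]=35
35 < 97, search right half
lo=5, hi=9, mid=7, arr[mid]=48
48 < 97, search right half
lo=8, hi=9, mid=8, arr[mid]=69
69 < 97, search right half
lo=9, hi=9, mid=9, arr[mid]=97
arr[9] == 97, found at index 9
= 9


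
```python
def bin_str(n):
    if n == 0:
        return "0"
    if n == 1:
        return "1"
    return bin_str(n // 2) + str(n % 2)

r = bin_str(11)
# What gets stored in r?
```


bin_str(11)
= bin_str(5) + "1"
= bin_str(2) + "1" + "1"
= bin_str(1) + "0" + "1" + "1"
= "1" + "0" + "1" + "1"
= "1011"


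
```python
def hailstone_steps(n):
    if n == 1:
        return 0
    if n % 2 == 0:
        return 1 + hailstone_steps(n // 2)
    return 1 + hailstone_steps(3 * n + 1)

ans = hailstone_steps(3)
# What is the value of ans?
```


hailstone_steps(3)
3 is odd -> 3*3+1 = 10 -> hailstone_steps(10)
10 is even -> hailstone_steps(5)
5 is odd -> 3*5+1 = 16 -> hailstone_steps(16)
16 is even -> hailstone_steps(8)
8 is even -> hailstone_steps(4)
4 is even -> hailstone_steps(2)
2 is even -> hailstone_steps(1)
Reached 1 after 7 steps
= 7


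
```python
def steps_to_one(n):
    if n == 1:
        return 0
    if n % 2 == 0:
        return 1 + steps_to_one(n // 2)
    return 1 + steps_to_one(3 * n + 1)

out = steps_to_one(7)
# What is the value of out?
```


steps_to_one(7)
7 is odd -> 3*7+1 = 22 -> steps_to_one(22)
22 is even -> steps_to_one(11)
11 is odd -> 3*11+1 = 34 -> steps_to_one(34)
34 is even -> steps_to_one(17)
17 is odd -> 3*17+1 = 52 -> steps_to_one(52)
52 is even -> steps_to_one(26)
26 is even -> steps_to_one(13)
13 is odd -> 3*13+1 = 40 -> steps_to_one(40)
40 is even -> steps_to_one(20)
20 is even -> steps_to_one(10)
10 is even -> steps_to_one(5)
5 is odd -> 3*5+1 = 16 -> steps_to_one(16)
16 is even -> steps_to_one(8)
8 is even -> steps_to_one(4)
4 is even -> steps_to_one(2)
2 is even -> steps_to_one(1)
Reached 1 after 16 steps
= 16


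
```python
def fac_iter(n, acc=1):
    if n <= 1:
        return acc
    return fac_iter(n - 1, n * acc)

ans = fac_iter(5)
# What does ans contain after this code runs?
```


fac_iter(5, 1)
= fac_iter(4, 5 * 1) = fac_iter(4, 5)
= fac_iter(3, 4 * 5) = fac_iter(3, 20)
= fac_iter(2, 3 * 20) = fac_iter(2, 60)
= fac_iter(1, 2 * 60) = fac_iter(1, 120)
n <= 1, return acc = 120


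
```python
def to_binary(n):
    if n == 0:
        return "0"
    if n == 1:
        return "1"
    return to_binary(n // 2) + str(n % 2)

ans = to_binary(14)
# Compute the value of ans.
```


to_binary(14)
= to_binary(7) + "0"
= to_binary(3) + "1" + "0"
= to_binary(1) + "1" + "1" + "0"
= "1" + "1" + "1" + "0"
= "1110"


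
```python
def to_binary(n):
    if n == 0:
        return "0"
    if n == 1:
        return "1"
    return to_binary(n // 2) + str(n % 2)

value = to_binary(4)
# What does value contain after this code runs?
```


to_binary(4)
= to_binary(2) + "0"
= to_binary(1) + "0" + "0"
= "1" + "0" + "0"
= "100"


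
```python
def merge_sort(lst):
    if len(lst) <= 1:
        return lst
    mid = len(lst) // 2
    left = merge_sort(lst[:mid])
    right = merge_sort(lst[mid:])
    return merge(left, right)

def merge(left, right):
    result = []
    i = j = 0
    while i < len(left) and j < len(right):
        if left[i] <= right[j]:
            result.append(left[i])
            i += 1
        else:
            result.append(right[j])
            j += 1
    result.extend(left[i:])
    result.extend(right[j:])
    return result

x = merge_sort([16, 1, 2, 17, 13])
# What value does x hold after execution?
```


merge_sort([16, 1, 2, 17, 13])
Split into [16, 1] and [2, 17, 13]
Left sorted: [1, 16]
Right sorted: [2, 13, 17]
Merge [1, 16] and [2, 13, 17]
= [1, 2, 13, 16, 17]


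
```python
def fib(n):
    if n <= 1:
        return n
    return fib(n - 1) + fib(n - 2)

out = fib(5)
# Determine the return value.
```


fib(5)
= fib(4) + fib(3)
= (fib(3) + fib(2)) + fib(3)
Computing bottom-up: fib(0)=0, fib(1)=1, fib(2)=1, fib(3)=2, fib(4)=3, fib(5)=5
= 5


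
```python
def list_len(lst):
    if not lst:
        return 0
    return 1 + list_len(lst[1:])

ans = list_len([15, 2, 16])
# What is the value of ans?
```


list_len([15, 2, 16])
= 1 + list_len([2, 16])
= 1 + 1 + list_len([16])
= 1 + 1 + 1 + list_len([])
= 1 + 1 + 1 + 0
= 3


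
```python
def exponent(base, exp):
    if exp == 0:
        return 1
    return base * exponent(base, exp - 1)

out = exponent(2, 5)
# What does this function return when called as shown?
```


exponent(2, 5)
= 2 * exponent(2, 4)
= 2 * 2 * exponent(2, 3)
= 2 * 2 * 2 * exponent(2, 2)
= 2 * 2 * 2 * 2 * exponent(2, 1)
= 2 * 2 * 2 * 2 * 2 * exponent(2, 0)
= 2 * 2 * 2 * 2 * 2 * 1
= 32


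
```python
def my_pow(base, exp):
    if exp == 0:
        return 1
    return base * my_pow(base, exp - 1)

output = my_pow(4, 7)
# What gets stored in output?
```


my_pow(4, 7)
= 4 * my_pow(4, 6)
= 4 * 4 * my_pow(4, 5)
= 4 * 4 * 4 * my_pow(4, 4)
= 4 * 4 * 4 * 4 * my_pow(4, 3)
= 4 * 4 * 4 * 4 * 4 * my_pow(4, 2)
= 4 * 4 * 4 * 4 * 4 * 4 * my_pow(4, 1)
= 4 * 4 * 4 * 4 * 4 * 4 * 4 * my_pow(4, 0)
= 4 * 4 * 4 * 4 * 4 * 4 * 4 * 1
= 16384


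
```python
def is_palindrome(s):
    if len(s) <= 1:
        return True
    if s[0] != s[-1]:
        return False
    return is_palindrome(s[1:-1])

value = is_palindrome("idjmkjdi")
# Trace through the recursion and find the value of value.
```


is_palindrome("idjmkjdi")
"idjmkjdi": s[0]='i' == s[-1]='i' -> is_palindrome("djmkjd")
"djmkjd": s[0]='d' == s[-1]='d' -> is_palindrome("jmkj")
"jmkj": s[0]='j' == s[-1]='j' -> is_palindrome("mk")
"mk": s[0]='m' != s[-1]='k' -> False
= False


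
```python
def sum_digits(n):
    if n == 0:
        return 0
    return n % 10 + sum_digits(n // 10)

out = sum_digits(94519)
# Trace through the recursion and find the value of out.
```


sum_digits(94519)
= 9 + sum_digits(9451)
= 9 + 1 + sum_digits(945)
= 9 + 1 + 5 + sum_digits(94)
= 9 + 1 + 5 + 4 + sum_digits(9)
= 9 + 1 + 5 + 4 + 9 + sum_digits(0)
= 9 + 1 + 5 + 4 + 9 + 0
= 28


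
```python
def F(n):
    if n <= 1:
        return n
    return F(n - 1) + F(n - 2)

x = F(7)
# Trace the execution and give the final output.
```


F(7)
= F(6) + F(5)
= (F(5) + F(4)) + F(5)
Computing bottom-up: F(0)=0, F(1)=1, F(2)=1, F(3)=2, F(4)=3, F(5)=5, F(6)=8, F(7)=13
= 13


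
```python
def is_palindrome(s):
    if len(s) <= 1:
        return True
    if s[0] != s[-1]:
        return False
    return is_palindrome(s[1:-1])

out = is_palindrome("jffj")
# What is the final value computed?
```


is_palindrome("jffj")
"jffj": s[0]='j' == s[-1]='j' -> is_palindrome("ff")
"ff": s[0]='f' == s[-1]='f' -> is_palindrome("")
"": len <= 1 -> True
= True


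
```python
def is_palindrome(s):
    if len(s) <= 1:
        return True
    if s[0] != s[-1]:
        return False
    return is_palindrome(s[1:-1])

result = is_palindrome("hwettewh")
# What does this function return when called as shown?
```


is_palindrome("hwettewh")
"hwettewh": s[0]='h' == s[-1]='h' -> is_palindrome("wettew")
"wettew": s[0]='w' == s[-1]='w' -> is_palindrome("ette")
"ette": s[0]='e' == s[-1]='e' -> is_palindrome("tt")
"tt": s[0]='t' == s[-1]='t' -> is_palindrome("")
"": len <= 1 -> True
= True


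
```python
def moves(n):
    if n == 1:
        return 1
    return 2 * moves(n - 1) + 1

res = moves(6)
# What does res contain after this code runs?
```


moves(6)
= 2 * moves(5) + 1
= 2 * (2 * moves(4) + 1) + 1
= 2 * (2 * (2 * moves(3) + 1) + 1) + 1
= 2 * (2 * (2 * (2 * moves(2) + 1) + 1) + 1) + 1
= 2 * (2 * (2 * (2 * (2 * moves(1) + 1) + 1) + 1) + 1) + 1
Now compute bottom-up:
moves(1) = 1
moves(2) = 2 * 1 + 1 = 3
moves(3) = 2 * 3 + 1 = 7
moves(4) = 2 * 7 + 1 = 15
moves(5) = 2 * 15 + 1 = 31
moves(6) = 2 * 31 + 1 = 63
= 63


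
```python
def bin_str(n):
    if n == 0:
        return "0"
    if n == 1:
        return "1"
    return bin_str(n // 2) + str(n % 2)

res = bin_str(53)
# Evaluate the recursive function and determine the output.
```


bin_str(53)
= bin_str(26) + "1"
= bin_str(13) + "0" + "1"
= bin_str(6) + "1" + "0" + "1"
= bin_str(3) + "0" + "1" + "0" + "1"
= bin_str(1) + "1" + "0" + "1" + "0" + "1"
= "1" + "1" + "0" + "1" + "0" + "1"
= "110101"


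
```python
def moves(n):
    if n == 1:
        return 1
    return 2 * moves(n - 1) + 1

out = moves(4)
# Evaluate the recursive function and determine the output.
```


moves(4)
= 2 * moves(3) + 1
= 2 * (2 * moves(2) + 1) + 1
= 2 * (2 * (2 * moves(1) + 1) + 1) + 1
Now compute bottom-up:
moves(1) = 1
moves(2) = 2 * 1 + 1 = 3
moves(3) = 2 * 3 + 1 = 7
moves(4) = 2 * 7 + 1 = 15
= 15


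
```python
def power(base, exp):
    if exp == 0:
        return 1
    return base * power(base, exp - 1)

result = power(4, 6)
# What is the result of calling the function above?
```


power(4, 6)
= 4 * power(4, 5)
= 4 * 4 * power(4, 4)
= 4 * 4 * 4 * power(4, 3)
= 4 * 4 * 4 * 4 * power(4, 2)
= 4 * 4 * 4 * 4 * 4 * power(4, 1)
= 4 * 4 * 4 * 4 * 4 * 4 * power(4, 0)
= 4 * 4 * 4 * 4 * 4 * 4 * 1
= 4096


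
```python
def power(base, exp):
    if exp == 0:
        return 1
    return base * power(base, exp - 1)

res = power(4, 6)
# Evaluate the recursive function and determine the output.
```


power(4, 6)
= 4 * power(4, 5)
= 4 * 4 * power(4, 4)
= 4 * 4 * 4 * power(4, 3)
= 4 * 4 * 4 * 4 * power(4, 2)
= 4 * 4 * 4 * 4 * 4 * power(4, 1)
= 4 * 4 * 4 * 4 * 4 * 4 * power(4, 0)
= 4 * 4 * 4 * 4 * 4 * 4 * 1
= 4096


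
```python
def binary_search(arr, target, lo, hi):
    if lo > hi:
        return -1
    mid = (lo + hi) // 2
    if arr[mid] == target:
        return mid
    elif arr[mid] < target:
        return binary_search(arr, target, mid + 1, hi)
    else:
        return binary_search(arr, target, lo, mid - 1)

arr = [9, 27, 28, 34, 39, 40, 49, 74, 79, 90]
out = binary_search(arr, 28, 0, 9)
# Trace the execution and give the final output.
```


binary_search(arr, 28, 0, 9)
lo=0, hi=9, mid=4, arr[mid]=39
39 > 28, search left half
lo=0, hi=3, mid=1, arr[mid]=27
27 < 28, search right half
lo=2, hi=3, mid=2, arr[mid]=28
arr[2] == 28, found at index 2
= 2


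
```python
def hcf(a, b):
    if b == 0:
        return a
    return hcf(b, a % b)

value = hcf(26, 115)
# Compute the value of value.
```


hcf(26, 115)
= hcf(115, 26 % 115) = hcf(115, 26)
= hcf(26, 115 % 26) = hcf(26, 11)
= hcf(11, 26 % 11) = hcf(11, 4)
= hcf(4, 11 % 4) = hcf(4, 3)
= hcf(3, 4 % 3) = hcf(3, 1)
= hcf(1, 3 % 1) = hcf(1, 0)
b == 0, return a = 1


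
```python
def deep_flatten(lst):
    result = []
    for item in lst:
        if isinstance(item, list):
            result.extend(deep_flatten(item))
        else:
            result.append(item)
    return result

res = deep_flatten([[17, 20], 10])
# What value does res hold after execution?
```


deep_flatten([[17, 20], 10])
Processing each element:
  [17, 20] is a list -> deep_flatten recursively -> [17, 20]
  10 is not a list -> append 10
= [17, 20, 10]


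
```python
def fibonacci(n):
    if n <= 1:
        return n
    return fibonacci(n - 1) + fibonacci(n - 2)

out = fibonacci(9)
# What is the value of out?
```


fibonacci(9)
= fibonacci(8) + fibonacci(7)
= (fibonacci(7) + fibonacci(6)) + fibonacci(7)
Computing bottom-up: fibonacci(0)=0, fibonacci(1)=1, fibonacci(2)=1, fibonacci(3)=2, fibonacci(4)=3, fibonacci(5)=5, fibonacci(6)=8, fibonacci(7)=13, fibonacci(8)=21, fibonacci(9)=34
= 34


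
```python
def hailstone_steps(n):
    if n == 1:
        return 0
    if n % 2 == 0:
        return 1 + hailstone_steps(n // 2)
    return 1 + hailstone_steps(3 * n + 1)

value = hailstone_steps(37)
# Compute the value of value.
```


hailstone_steps(37)
37 is odd -> 3*37+1 = 112 -> hailstone_steps(112)
112 is even -> hailstone_steps(56)
56 is even -> hailstone_steps(28)
28 is even -> hailstone_steps(14)
14 is even -> hailstone_steps(7)
7 is odd -> 3*7+1 = 22 -> hailstone_steps(22)
22 is even -> hailstone_steps(11)
11 is odd -> 3*11+1 = 34 -> hailstone_steps(34)
34 is even -> hailstone_steps(17)
17 is odd -> 3*17+1 = 52 -> hailstone_steps(52)
52 is even -> hailstone_steps(26)
26 is even -> hailstone_steps(13)
13 is odd -> 3*13+1 = 40 -> hailstone_steps(40)
40 is even -> hailstone_steps(20)
20 is even -> hailstone_steps(10)
10 is even -> hailstone_steps(5)
5 is odd -> 3*5+1 = 16 -> hailstone_steps(16)
16 is even -> hailstone_steps(8)
8 is even -> hailstone_steps(4)
4 is even -> hailstone_steps(2)
2 is even -> hailstone_steps(1)
Reached 1 after 21 steps
= 21


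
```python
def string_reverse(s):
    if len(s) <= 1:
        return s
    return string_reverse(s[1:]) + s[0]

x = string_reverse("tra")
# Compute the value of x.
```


string_reverse("tra")
= string_reverse("ra") + "t"
= string_reverse("a") + "r" + "t"
= "a" + "r" + "t"
= "art"


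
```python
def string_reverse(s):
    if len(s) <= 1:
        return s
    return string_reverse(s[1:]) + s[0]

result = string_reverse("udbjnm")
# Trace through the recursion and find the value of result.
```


string_reverse("udbjnm")
= string_reverse("dbjnm") + "u"
= string_reverse("bjnm") + "d" + "u"
= string_reverse("jnm") + "b" + "d" + "u"
= string_reverse("nm") + "j" + "b" + "d" + "u"
= string_reverse("m") + "n" + "j" + "b" + "d" + "u"
= "m" + "n" + "j" + "b" + "d" + "u"
= "mnjbdu"


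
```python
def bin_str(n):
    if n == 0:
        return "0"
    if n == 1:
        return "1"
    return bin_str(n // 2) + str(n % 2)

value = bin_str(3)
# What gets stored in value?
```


bin_str(3)
= bin_str(1) + "1"
= "1" + "1"
= "11"


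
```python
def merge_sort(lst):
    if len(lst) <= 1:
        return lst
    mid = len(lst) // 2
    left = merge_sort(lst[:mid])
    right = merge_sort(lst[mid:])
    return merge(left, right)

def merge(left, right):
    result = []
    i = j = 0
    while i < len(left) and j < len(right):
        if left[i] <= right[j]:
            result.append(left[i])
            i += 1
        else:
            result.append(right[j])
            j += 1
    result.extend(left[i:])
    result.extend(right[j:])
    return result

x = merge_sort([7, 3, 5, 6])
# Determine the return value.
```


merge_sort([7, 3, 5, 6])
Split into [7, 3] and [5, 6]
Left sorted: [3, 7]
Right sorted: [5, 6]
Merge [3, 7] and [5, 6]
= [3, 5, 6, 7]


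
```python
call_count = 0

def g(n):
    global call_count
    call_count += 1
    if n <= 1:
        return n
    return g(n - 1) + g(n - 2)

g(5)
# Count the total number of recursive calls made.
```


g(5) calls g(4) and g(3); each non-base call branches into two more.
Let C(k) = total number of calls made by g(k), including the call to g(k) itself.
Base cases: C(0) = 1, C(1) = 1
Recurrence: C(k) = 1 + C(k-1) + C(k-2)
  C(2) = 1 + C(1) + C(0) = 1 + 1 + 1 = 3
  C(3) = 1 + C(2) + C(1) = 1 + 3 + 1 = 5
  C(4) = 1 + C(3) + C(2) = 1 + 5 + 3 = 9
  C(5) = 1 + C(4) + C(3) = 1 + 9 + 5 = 15
Total calls = C(5) = 15


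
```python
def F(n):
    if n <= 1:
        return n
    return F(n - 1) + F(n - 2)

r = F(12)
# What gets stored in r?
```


F(12)
= F(11) + F(10)
= (F(10) + F(9)) + F(10)
Computing bottom-up: F(0)=0, F(1)=1, F(2)=1, F(3)=2, F(4)=3, F(5)=5, F(6)=8, F(7)=13, F(8)=21, F(9)=34, F(10)=55, F(11)=89, F(12)=144
= 144


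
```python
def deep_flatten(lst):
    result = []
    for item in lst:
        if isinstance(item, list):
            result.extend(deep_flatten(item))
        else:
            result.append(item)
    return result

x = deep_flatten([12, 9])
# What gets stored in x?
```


deep_flatten([12, 9])
Processing each element:
  12 is not a list -> append 12
  9 is not a list -> append 9
= [12, 9]


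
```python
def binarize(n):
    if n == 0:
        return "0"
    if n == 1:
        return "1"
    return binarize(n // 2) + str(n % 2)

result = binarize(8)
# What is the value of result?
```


binarize(8)
= binarize(4) + "0"
= binarize(2) + "0" + "0"
= binarize(1) + "0" + "0" + "0"
= "1" + "0" + "0" + "0"
= "1000"


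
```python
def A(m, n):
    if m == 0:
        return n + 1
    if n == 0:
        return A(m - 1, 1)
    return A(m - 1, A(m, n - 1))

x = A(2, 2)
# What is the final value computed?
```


A(2, 2)
= A(1, A(2, 1))
First compute A(2, 1) = 5
= A(1, 5)
= 7


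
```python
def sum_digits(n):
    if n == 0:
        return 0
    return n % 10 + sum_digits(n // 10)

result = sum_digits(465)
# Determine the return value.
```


sum_digits(465)
= 5 + sum_digits(46)
= 5 + 6 + sum_digits(4)
= 5 + 6 + 4 + sum_digits(0)
= 5 + 6 + 4 + 0
= 15


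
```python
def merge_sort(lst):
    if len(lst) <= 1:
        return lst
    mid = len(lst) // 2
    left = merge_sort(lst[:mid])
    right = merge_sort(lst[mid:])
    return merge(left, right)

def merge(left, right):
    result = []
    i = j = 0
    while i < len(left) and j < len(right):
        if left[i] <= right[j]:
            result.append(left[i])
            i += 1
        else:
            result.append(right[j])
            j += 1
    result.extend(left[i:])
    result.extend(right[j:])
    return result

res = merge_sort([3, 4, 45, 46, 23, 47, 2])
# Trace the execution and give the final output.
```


merge_sort([3, 4, 45, 46, 23, 47, 2])
Split into [3, 4, 45] and [46, 23, 47, 2]
Left sorted: [3, 4, 45]
Right sorted: [2, 23, 46, 47]
Merge [3, 4, 45] and [2, 23, 46, 47]
= [2, 3, 4, 23, 45, 46, 47]


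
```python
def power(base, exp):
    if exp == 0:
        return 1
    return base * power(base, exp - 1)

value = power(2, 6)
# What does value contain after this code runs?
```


power(2, 6)
= 2 * power(2, 5)
= 2 * 2 * power(2, 4)
= 2 * 2 * 2 * power(2, 3)
= 2 * 2 * 2 * 2 * power(2, 2)
= 2 * 2 * 2 * 2 * 2 * power(2, 1)
= 2 * 2 * 2 * 2 * 2 * 2 * power(2, 0)
= 2 * 2 * 2 * 2 * 2 * 2 * 1
= 64


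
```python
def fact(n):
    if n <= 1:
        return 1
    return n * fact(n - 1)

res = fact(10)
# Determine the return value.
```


fact(10)
= 10 * fact(9)
= 10 * 9 * fact(8)
= 10 * 9 * 8 * fact(7)
= 10 * 9 * 8 * 7 * fact(6)
= 10 * 9 * 8 * 7 * 6 * fact(5)
= 10 * 9 * 8 * 7 * 6 * 5 * fact(4)
= 10 * 9 * 8 * 7 * 6 * 5 * 4 * fact(3)
= 10 * 9 * 8 * 7 * 6 * 5 * 4 * 3 * fact(2)
= 10 * 9 * 8 * 7 * 6 * 5 * 4 * 3 * 2 * fact(1)
= 10 * 9 * 8 * 7 * 6 * 5 * 4 * 3 * 2 * 1
= 3628800


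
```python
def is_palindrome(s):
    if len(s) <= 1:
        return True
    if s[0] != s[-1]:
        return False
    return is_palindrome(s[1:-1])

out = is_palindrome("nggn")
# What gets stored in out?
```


is_palindrome("nggn")
"nggn": s[0]='n' == s[-1]='n' -> is_palindrome("gg")
"gg": s[0]='g' == s[-1]='g' -> is_palindrome("")
"": len <= 1 -> True
= True


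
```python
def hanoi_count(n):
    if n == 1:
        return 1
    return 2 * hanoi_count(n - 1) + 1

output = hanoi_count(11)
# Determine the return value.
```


hanoi_count(11)
= 2 * hanoi_count(10) + 1
= 2 * (2 * hanoi_count(9) + 1) + 1
= 2 * (2 * (2 * hanoi_count(8) + 1) + 1) + 1
= 2 * (2 * (2 * (2 * hanoi_count(7) + 1) + 1) + 1) + 1
= 2 * (2 * (2 * (2 * (2 * hanoi_count(6) + 1) + 1) + 1) + 1) + 1
= 2 * (2 * (2 * (2 * (2 * (2 * hanoi_count(5) + 1) + 1) + 1) + 1) + 1) + 1
= 2 * (2 * (2 * (2 * (2 * (2 * (2 * hanoi_count(4) + 1) + 1) + 1) + 1) + 1) + 1) + 1
= 2 * (2 * (2 * (2 * (2 * (2 * (2 * (2 * hanoi_count(3) + 1) + 1) + 1) + 1) + 1) + 1) + 1) + 1
= 2 * (2 * (2 * (2 * (2 * (2 * (2 * (2 * (2 * hanoi_count(2) + 1) + 1) + 1) + 1) + 1) + 1) + 1) + 1) + 1
= 2 * (2 * (2 * (2 * (2 * (2 * (2 * (2 * (2 * (2 * hanoi_count(1) + 1) + 1) + 1) + 1) + 1) + 1) + 1) + 1) + 1) + 1
Now compute bottom-up:
hanoi_count(1) = 1
hanoi_count(2) = 2 * 1 + 1 = 3
hanoi_count(3) = 2 * 3 + 1 = 7
hanoi_count(4) = 2 * 7 + 1 = 15
hanoi_count(5) = 2 * 15 + 1 = 31
hanoi_count(6) = 2 * 31 + 1 = 63
hanoi_count(7) = 2 * 63 + 1 = 127
hanoi_count(8) = 2 * 127 + 1 = 255
hanoi_count(9) = 2 * 255 + 1 = 511
hanoi_count(10) = 2 * 511 + 1 = 1023
hanoi_count(11) = 2 * 1023 + 1 = 2047
= 2047


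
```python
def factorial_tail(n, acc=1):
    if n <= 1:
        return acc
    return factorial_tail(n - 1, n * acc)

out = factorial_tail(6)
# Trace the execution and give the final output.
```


factorial_tail(6, 1)
= factorial_tail(5, 6 * 1) = factorial_tail(5, 6)
= factorial_tail(4, 5 * 6) = factorial_tail(4, 30)
= factorial_tail(3, 4 * 30) = factorial_tail(3, 120)
= factorial_tail(2, 3 * 120) = factorial_tail(2, 360)
= factorial_tail(1, 2 * 360) = factorial_tail(1, 720)
n <= 1, return acc = 720


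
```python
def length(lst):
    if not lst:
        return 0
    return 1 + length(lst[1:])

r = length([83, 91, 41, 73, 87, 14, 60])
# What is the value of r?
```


length([83, 91, 41, 73, 87, 14, 60])
= 1 + length([91, 41, 73, 87, 14, 60])
= 1 + 1 + length([41, 73, 87, 14, 60])
= 1 + 1 + 1 + length([73, 87, 14, 60])
= 1 + 1 + 1 + 1 + length([87, 14, 60])
= 1 + 1 + 1 + 1 + 1 + length([14, 60])
= 1 + 1 + 1 + 1 + 1 + 1 + length([60])
= 1 + 1 + 1 + 1 + 1 + 1 + 1 + length([])
= 1 + 1 + 1 + 1 + 1 + 1 + 1 + 0
= 7


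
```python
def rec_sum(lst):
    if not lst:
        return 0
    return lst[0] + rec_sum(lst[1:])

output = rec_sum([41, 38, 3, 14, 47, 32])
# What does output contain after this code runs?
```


rec_sum([41, 38, 3, 14, 47, 32])
= 41 + rec_sum([38, 3, 14, 47, 32])
= 41 + 38 + rec_sum([3, 14, 47, 32])
= 41 + 38 + 3 + rec_sum([14, 47, 32])
= 41 + 38 + 3 + 14 + rec_sum([47, 32])
= 41 + 38 + 3 + 14 + 47 + rec_sum([32])
= 41 + 38 + 3 + 14 + 47 + 32 + rec_sum([])
= 41 + 38 + 3 + 14 + 47 + 32 + 0
= 175


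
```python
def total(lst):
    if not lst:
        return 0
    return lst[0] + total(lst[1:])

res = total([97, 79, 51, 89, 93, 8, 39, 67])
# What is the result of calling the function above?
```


total([97, 79, 51, 89, 93, 8, 39, 67])
= 97 + total([79, 51, 89, 93, 8, 39, 67])
= 97 + 79 + total([51, 89, 93, 8, 39, 67])
= 97 + 79 + 51 + total([89, 93, 8, 39, 67])
= 97 + 79 + 51 + 89 + total([93, 8, 39, 67])
= 97 + 79 + 51 + 89 + 93 + total([8, 39, 67])
= 97 + 79 + 51 + 89 + 93 + 8 + total([39, 67])
= 97 + 79 + 51 + 89 + 93 + 8 + 39 + total([67])
= 97 + 79 + 51 + 89 + 93 + 8 + 39 + 67 + total([])
= 97 + 79 + 51 + 89 + 93 + 8 + 39 + 67 + 0
= 523


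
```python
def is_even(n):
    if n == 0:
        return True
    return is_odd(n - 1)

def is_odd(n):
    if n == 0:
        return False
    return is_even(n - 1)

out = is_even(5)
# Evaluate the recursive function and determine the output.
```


is_even(5)
= is_odd(4)
= is_even(3)
= is_odd(2)
= is_even(1)
= is_odd(0)
n == 0: return False
= False


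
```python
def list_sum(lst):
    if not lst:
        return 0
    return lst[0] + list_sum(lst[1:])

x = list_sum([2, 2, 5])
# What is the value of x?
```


list_sum([2, 2, 5])
= 2 + list_sum([2, 5])
= 2 + 2 + list_sum([5])
= 2 + 2 + 5 + list_sum([])
= 2 + 2 + 5 + 0
= 9


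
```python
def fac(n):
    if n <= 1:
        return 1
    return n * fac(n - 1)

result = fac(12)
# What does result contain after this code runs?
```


fac(12)
= 12 * fac(11)
= 12 * 11 * fac(10)
= 12 * 11 * 10 * fac(9)
= 12 * 11 * 10 * 9 * fac(8)
= 12 * 11 * 10 * 9 * 8 * fac(7)
= 12 * 11 * 10 * 9 * 8 * 7 * fac(6)
= 12 * 11 * 10 * 9 * 8 * 7 * 6 * fac(5)
= 12 * 11 * 10 * 9 * 8 * 7 * 6 * 5 * fac(4)
= 12 * 11 * 10 * 9 * 8 * 7 * 6 * 5 * 4 * fac(3)
= 12 * 11 * 10 * 9 * 8 * 7 * 6 * 5 * 4 * 3 * fac(2)
= 12 * 11 * 10 * 9 * 8 * 7 * 6 * 5 * 4 * 3 * 2 * fac(1)
= 12 * 11 * 10 * 9 * 8 * 7 * 6 * 5 * 4 * 3 * 2 * 1
= 479001600


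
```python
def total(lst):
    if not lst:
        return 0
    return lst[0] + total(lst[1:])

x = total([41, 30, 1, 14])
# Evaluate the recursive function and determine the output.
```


total([41, 30, 1, 14])
= 41 + total([30, 1, 14])
= 41 + 30 + total([1, 14])
= 41 + 30 + 1 + total([14])
= 41 + 30 + 1 + 14 + total([])
= 41 + 30 + 1 + 14 + 0
= 86


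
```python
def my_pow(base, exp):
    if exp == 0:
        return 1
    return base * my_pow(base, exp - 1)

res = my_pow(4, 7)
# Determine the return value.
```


my_pow(4, 7)
= 4 * my_pow(4, 6)
= 4 * 4 * my_pow(4, 5)
= 4 * 4 * 4 * my_pow(4, 4)
= 4 * 4 * 4 * 4 * my_pow(4, 3)
= 4 * 4 * 4 * 4 * 4 * my_pow(4, 2)
= 4 * 4 * 4 * 4 * 4 * 4 * my_pow(4, 1)
= 4 * 4 * 4 * 4 * 4 * 4 * 4 * my_pow(4, 0)
= 4 * 4 * 4 * 4 * 4 * 4 * 4 * 1
= 16384


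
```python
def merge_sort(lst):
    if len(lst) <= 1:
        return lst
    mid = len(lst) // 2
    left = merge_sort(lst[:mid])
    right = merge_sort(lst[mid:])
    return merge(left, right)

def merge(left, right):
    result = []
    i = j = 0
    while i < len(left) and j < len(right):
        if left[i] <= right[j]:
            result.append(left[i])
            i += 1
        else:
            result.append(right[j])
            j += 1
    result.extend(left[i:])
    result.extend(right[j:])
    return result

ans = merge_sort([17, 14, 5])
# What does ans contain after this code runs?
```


merge_sort([17, 14, 5])
Split into [17] and [14, 5]
Left sorted: [17]
Right sorted: [5, 14]
Merge [17] and [5, 14]
= [5, 14, 17]


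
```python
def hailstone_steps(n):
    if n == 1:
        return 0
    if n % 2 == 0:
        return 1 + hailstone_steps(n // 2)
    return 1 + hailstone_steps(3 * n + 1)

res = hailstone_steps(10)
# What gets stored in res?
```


hailstone_steps(10)
10 is even -> hailstone_steps(5)
5 is odd -> 3*5+1 = 16 -> hailstone_steps(16)
16 is even -> hailstone_steps(8)
8 is even -> hailstone_steps(4)
4 is even -> hailstone_steps(2)
2 is even -> hailstone_steps(1)
Reached 1 after 6 steps
= 6


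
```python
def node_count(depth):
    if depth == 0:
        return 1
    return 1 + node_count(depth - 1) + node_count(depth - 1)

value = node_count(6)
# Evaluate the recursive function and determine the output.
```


node_count(6)
= 1 + node_count(5) + node_count(5)
= 1 + 2 * node_count(5)
node_count(k) = 2^(k+1) - 1
node_count(0) = 1
node_count(1) = 3
node_count(2) = 7
node_count(3) = 15
node_count(4) = 31
node_count(6) = 2^7 - 1 = 127


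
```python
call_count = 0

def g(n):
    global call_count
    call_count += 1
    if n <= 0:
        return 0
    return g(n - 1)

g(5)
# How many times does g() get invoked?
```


g(5) calls g(4) calls ... calls g(0)
Total calls: 5 + 1 (for base case) = 6


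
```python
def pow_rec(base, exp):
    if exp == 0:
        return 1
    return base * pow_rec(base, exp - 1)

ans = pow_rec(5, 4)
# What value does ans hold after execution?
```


pow_rec(5, 4)
= 5 * pow_rec(5, 3)
= 5 * 5 * pow_rec(5, 2)
= 5 * 5 * 5 * pow_rec(5, 1)
= 5 * 5 * 5 * 5 * pow_rec(5, 0)
= 5 * 5 * 5 * 5 * 1
= 625


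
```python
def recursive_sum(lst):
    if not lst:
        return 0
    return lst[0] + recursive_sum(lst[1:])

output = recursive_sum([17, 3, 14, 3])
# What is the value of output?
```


recursive_sum([17, 3, 14, 3])
= 17 + recursive_sum([3, 14, 3])
= 17 + 3 + recursive_sum([14, 3])
= 17 + 3 + 14 + recursive_sum([3])
= 17 + 3 + 14 + 3 + recursive_sum([])
= 17 + 3 + 14 + 3 + 0
= 37


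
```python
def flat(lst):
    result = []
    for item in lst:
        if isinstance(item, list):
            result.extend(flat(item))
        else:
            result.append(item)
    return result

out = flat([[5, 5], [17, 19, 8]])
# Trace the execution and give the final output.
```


flat([[5, 5], [17, 19, 8]])
Processing each element:
  [5, 5] is a list -> flat recursively -> [5, 5]
  [17, 19, 8] is a list -> flat recursively -> [17, 19, 8]
= [5, 5, 17, 19, 8]


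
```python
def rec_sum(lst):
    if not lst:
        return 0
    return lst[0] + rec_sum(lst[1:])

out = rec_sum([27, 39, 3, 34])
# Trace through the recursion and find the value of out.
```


rec_sum([27, 39, 3, 34])
= 27 + rec_sum([39, 3, 34])
= 27 + 39 + rec_sum([3, 34])
= 27 + 39 + 3 + rec_sum([34])
= 27 + 39 + 3 + 34 + rec_sum([])
= 27 + 39 + 3 + 34 + 0
= 103


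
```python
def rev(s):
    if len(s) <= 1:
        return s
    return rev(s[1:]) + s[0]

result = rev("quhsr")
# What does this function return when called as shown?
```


rev("quhsr")
= rev("uhsr") + "q"
= rev("hsr") + "u" + "q"
= rev("sr") + "h" + "u" + "q"
= rev("r") + "s" + "h" + "u" + "q"
= "r" + "s" + "h" + "u" + "q"
= "rshuq"


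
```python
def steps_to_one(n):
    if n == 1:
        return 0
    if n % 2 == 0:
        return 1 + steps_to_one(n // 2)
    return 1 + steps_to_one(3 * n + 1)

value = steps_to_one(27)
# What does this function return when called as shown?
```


steps_to_one(27)
27 is odd -> 3*27+1 = 82 -> steps_to_one(82)
82 is even -> steps_to_one(41)
41 is odd -> 3*41+1 = 124 -> steps_to_one(124)
124 is even -> steps_to_one(62)
62 is even -> steps_to_one(31)
31 is odd -> 3*31+1 = 94 -> steps_to_one(94)
94 is even -> steps_to_one(47)
47 is odd -> 3*47+1 = 142 -> steps_to_one(142)
142 is even -> steps_to_one(71)
71 is odd -> 3*71+1 = 214 -> steps_to_one(214)
214 is even -> steps_to_one(107)
107 is odd -> 3*107+1 = 322 -> steps_to_one(322)
322 is even -> steps_to_one(161)
161 is odd -> 3*161+1 = 484 -> steps_to_one(484)
484 is even -> steps_to_one(242)
242 is even -> steps_to_one(121)
121 is odd -> 3*121+1 = 364 -> steps_to_one(364)
364 is even -> steps_to_one(182)
182 is even -> steps_to_one(91)
91 is odd -> 3*91+1 = 274 -> steps_to_one(274)
274 is even -> steps_to_one(137)
137 is odd -> 3*137+1 = 412 -> steps_to_one(412)
412 is even -> steps_to_one(206)
206 is even -> steps_to_one(103)
103 is odd -> 3*103+1 = 310 -> steps_to_one(310)
310 is even -> steps_to_one(155)
155 is odd -> 3*155+1 = 466 -> steps_to_one(466)
466 is even -> steps_to_one(233)
233 is odd -> 3*233+1 = 700 -> steps_to_one(700)
700 is even -> steps_to_one(350)
350 is even -> steps_to_one(175)
175 is odd -> 3*175+1 = 526 -> steps_to_one(526)
526 is even -> steps_to_one(263)
263 is odd -> 3*263+1 = 790 -> steps_to_one(790)
790 is even -> steps_to_one(395)
395 is odd -> 3*395+1 = 1186 -> steps_to_one(1186)
1186 is even -> steps_to_one(593)
593 is odd -> 3*593+1 = 1780 -> steps_to_one(1780)
1780 is even -> steps_to_one(890)
890 is even -> steps_to_one(445)
445 is odd -> 3*445+1 = 1336 -> steps_to_one(1336)
1336 is even -> steps_to_one(668)
668 is even -> steps_to_one(334)
334 is even -> steps_to_one(167)
167 is odd -> 3*167+1 = 502 -> steps_to_one(502)
502 is even -> steps_to_one(251)
251 is odd -> 3*251+1 = 754 -> steps_to_one(754)
754 is even -> steps_to_one(377)
377 is odd -> 3*377+1 = 1132 -> steps_to_one(1132)
1132 is even -> steps_to_one(566)
566 is even -> steps_to_one(283)
283 is odd -> 3*283+1 = 850 -> steps_to_one(850)
850 is even -> steps_to_one(425)
425 is odd -> 3*425+1 = 1276 -> steps_to_one(1276)
1276 is even -> steps_to_one(638)
638 is even -> steps_to_one(319)
319 is odd -> 3*319+1 = 958 -> steps_to_one(958)
958 is even -> steps_to_one(479)
479 is odd -> 3*479+1 = 1438 -> steps_to_one(1438)
1438 is even -> steps_to_one(719)
719 is odd -> 3*719+1 = 2158 -> steps_to_one(2158)
2158 is even -> steps_to_one(1079)
1079 is odd -> 3*1079+1 = 3238 -> steps_to_one(3238)
3238 is even -> steps_to_one(1619)
1619 is odd -> 3*1619+1 = 4858 -> steps_to_one(4858)
4858 is even -> steps_to_one(2429)
2429 is odd -> 3*2429+1 = 7288 -> steps_to_one(7288)
7288 is even -> steps_to_one(3644)
3644 is even -> steps_to_one(1822)
1822 is even -> steps_to_one(911)
911 is odd -> 3*911+1 = 2734 -> steps_to_one(2734)
2734 is even -> steps_to_one(1367)
1367 is odd -> 3*1367+1 = 4102 -> steps_to_one(4102)
4102 is even -> steps_to_one(2051)
2051 is odd -> 3*2051+1 = 6154 -> steps_to_one(6154)
6154 is even -> steps_to_one(3077)
3077 is odd -> 3*3077+1 = 9232 -> steps_to_one(9232)
9232 is even -> steps_to_one(4616)
4616 is even -> steps_to_one(2308)
2308 is even -> steps_to_one(1154)
1154 is even -> steps_to_one(577)
577 is odd -> 3*577+1 = 1732 -> steps_to_one(1732)
1732 is even -> steps_to_one(866)
866 is even -> steps_to_one(433)
433 is odd -> 3*433+1 = 1300 -> steps_to_one(1300)
1300 is even -> steps_to_one(650)
650 is even -> steps_to_one(325)
325 is odd -> 3*325+1 = 976 -> steps_to_one(976)
976 is even -> steps_to_one(488)
488 is even -> steps_to_one(244)
244 is even -> steps_to_one(122)
122 is even -> steps_to_one(61)
61 is odd -> 3*61+1 = 184 -> steps_to_one(184)
184 is even -> steps_to_one(92)
92 is even -> steps_to_one(46)
46 is even -> steps_to_one(23)
23 is odd -> 3*23+1 = 70 -> steps_to_one(70)
70 is even -> steps_to_one(35)
35 is odd -> 3*35+1 = 106 -> steps_to_one(106)
106 is even -> steps_to_one(53)
53 is odd -> 3*53+1 = 160 -> steps_to_one(160)
160 is even -> steps_to_one(80)
80 is even -> steps_to_one(40)
40 is even -> steps_to_one(20)
20 is even -> steps_to_one(10)
10 is even -> steps_to_one(5)
5 is odd -> 3*5+1 = 16 -> steps_to_one(16)
16 is even -> steps_to_one(8)
8 is even -> steps_to_one(4)
4 is even -> steps_to_one(2)
2 is even -> steps_to_one(1)
Reached 1 after 111 steps
= 111
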